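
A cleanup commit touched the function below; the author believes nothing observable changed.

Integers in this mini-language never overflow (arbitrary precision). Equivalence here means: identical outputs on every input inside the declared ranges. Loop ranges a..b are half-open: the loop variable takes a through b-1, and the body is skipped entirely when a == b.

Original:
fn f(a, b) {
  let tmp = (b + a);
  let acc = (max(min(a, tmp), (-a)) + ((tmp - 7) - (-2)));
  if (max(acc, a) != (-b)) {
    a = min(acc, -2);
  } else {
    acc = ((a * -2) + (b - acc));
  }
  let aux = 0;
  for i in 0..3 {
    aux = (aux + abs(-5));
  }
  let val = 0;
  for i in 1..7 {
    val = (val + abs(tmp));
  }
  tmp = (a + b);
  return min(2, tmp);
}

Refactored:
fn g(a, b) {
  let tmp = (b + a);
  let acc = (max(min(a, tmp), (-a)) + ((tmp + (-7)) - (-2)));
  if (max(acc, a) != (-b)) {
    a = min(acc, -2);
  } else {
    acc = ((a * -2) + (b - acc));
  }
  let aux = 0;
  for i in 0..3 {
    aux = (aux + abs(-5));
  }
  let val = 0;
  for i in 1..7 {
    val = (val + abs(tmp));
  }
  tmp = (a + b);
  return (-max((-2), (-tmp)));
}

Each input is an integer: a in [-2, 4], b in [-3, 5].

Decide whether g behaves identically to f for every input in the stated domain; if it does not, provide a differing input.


Side by side, the visible changes include: min/max/abs usage differs, and arithmetic usage differs.
Tracing a=4, b=-3: f: tmp=1, then acc=-3, then (max(acc, a) != (-b)) is true, then a=-3, then aux=0, then (i=0), then aux=5, then (i=1), then aux=10, then (i=2), then aux=15, then val=0, then (i=1), then val=1, then (i=2), then val=2, then (i=3), then val=3, then (i=4), then val=4, then (i=5), then val=5, then (i=6), then val=6, then tmp=-6, then returns -6 | g: tmp=1, then acc=-3, then (max(acc, a) != (-b)) is true, then a=-3, then aux=0, then (i=0), then aux=5, then (i=1), then aux=10, then (i=2), then aux=15, then val=0, then (i=1), then val=1, then (i=2), then val=2, then (i=3), then val=3, then (i=4), then val=4, then (i=5), then val=5, then (i=6), then val=6, then tmp=-6, then returns -6 — matching result -6.
Sweeping the whole domain (63 inputs) finds no disagreement.
verdict: equivalent


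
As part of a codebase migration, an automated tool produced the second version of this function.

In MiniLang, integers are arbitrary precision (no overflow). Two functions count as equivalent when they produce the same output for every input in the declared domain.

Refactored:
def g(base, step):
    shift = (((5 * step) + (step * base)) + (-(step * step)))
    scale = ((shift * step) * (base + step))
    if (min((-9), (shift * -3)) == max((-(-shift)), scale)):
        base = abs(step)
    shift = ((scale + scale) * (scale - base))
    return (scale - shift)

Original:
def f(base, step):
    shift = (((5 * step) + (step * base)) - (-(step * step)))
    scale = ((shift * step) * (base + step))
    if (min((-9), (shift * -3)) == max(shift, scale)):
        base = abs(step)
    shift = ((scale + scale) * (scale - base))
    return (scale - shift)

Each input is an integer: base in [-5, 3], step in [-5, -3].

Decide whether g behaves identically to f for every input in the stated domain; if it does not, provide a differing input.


These are not equivalent — on base=-5, step=-5 the outputs split (-3136250 vs -3113750).
f: shift = 25; scale = 1250; (min((-9), (shift * -3)) == max(shift, scale)) -> false; shift = 3137500; return -3136250
g: shift = -25; scale = -1250; (min((-9), (shift * -3)) == max((-(-shift)), scale)) -> false; shift = 3112500; return -3113750
verdict: not equivalent; witness: base=-5, step=-5


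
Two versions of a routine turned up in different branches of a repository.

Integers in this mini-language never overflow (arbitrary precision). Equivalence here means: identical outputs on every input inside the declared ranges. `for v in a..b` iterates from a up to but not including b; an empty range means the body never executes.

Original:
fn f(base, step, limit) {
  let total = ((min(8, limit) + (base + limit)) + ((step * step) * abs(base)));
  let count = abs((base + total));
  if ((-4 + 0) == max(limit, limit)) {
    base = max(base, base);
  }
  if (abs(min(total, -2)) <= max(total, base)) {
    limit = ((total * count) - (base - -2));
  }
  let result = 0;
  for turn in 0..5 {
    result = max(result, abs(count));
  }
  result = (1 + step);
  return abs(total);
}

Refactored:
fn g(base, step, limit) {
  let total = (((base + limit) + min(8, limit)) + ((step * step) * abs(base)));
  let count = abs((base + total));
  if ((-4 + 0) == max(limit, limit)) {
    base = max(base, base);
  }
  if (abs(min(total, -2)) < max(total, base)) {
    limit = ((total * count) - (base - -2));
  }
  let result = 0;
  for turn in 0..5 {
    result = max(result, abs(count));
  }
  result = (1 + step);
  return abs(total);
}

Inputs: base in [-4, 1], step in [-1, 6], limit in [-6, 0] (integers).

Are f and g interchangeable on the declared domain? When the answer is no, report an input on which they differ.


The edit looks behavioral (`(abs(min(total, -2)) <= max(total, base))` became `(abs(min(total, -2)) < max(total, base))`), but over these ranges it never changes the outcome; all 336 inputs agree.
verdict: equivalent


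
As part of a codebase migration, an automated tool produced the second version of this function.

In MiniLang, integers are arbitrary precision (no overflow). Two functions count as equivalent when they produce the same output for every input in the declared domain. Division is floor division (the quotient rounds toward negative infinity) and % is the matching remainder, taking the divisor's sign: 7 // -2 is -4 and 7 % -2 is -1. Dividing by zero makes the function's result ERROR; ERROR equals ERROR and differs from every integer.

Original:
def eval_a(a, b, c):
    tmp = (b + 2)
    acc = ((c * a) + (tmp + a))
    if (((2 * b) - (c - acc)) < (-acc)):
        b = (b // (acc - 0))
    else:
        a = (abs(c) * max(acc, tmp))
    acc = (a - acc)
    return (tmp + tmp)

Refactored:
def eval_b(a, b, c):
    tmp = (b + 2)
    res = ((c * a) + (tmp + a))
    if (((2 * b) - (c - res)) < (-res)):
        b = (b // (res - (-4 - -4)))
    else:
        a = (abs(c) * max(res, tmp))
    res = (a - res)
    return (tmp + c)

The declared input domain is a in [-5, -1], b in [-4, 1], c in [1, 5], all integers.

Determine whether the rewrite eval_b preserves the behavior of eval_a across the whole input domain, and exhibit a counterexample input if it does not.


Consider the input a=-5, b=-4, c=1.
eval_a: tmp := -2 | acc := -12 | (((2 * b) - (c - acc)) < (-acc)): true | b := 0 | acc := 7 | result -4
eval_b: tmp := -2 | res := -12 | (((2 * b) - (c - res)) < (-res)): true | b := 0 | res := 7 | result -1
-4 != -1, so the rewrite changes behavior.
verdict: not equivalent; witness: a=-5, b=-4, c=1


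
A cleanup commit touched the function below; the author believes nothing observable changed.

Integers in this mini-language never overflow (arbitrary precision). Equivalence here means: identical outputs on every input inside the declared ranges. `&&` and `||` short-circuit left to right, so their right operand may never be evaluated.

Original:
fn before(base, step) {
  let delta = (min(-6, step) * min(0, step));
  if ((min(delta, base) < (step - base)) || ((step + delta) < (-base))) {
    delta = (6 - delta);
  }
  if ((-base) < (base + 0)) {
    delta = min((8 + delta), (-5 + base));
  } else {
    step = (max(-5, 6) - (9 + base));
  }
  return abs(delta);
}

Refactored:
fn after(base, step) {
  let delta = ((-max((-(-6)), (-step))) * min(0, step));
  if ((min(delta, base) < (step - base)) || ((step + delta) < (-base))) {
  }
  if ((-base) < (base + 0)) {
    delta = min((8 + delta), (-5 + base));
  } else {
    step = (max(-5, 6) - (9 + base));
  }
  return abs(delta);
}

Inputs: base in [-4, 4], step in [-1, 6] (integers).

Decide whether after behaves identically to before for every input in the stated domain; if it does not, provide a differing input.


There is a counterexample at base=-4, step=-1: 0 on one side, 6 on the other.
before: delta becomes 6; next ((min(delta, base) < (step - base)) || ((step + delta) < (-base))) evaluates to true; next delta becomes 0; next ((-base) < (base + 0)) evaluates to false; next step becomes 1; next final value 0
after: delta becomes 6; next ((min(delta, base) < (step - base)) || ((step + delta) < (-base))) evaluates to true; next ((-base) < (base + 0)) evaluates to false; next step becomes 1; next final value 6
verdict: not equivalent; witness: base=-4, step=-1


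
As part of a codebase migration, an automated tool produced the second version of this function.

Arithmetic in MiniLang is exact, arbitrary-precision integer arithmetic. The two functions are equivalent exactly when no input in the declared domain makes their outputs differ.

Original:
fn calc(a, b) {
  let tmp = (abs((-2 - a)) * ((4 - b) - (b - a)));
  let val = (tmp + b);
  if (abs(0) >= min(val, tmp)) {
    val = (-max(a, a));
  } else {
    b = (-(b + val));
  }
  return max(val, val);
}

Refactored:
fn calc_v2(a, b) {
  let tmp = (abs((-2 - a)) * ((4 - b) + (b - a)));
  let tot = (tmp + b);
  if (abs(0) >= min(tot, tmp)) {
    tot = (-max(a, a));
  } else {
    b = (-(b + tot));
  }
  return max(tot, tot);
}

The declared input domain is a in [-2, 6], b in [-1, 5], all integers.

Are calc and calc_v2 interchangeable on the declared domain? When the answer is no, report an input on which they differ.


a=-1, b=0 yields 3 from calc but 5 from calc_v2.
verdict: not equivalent; witness: a=-1, b=0


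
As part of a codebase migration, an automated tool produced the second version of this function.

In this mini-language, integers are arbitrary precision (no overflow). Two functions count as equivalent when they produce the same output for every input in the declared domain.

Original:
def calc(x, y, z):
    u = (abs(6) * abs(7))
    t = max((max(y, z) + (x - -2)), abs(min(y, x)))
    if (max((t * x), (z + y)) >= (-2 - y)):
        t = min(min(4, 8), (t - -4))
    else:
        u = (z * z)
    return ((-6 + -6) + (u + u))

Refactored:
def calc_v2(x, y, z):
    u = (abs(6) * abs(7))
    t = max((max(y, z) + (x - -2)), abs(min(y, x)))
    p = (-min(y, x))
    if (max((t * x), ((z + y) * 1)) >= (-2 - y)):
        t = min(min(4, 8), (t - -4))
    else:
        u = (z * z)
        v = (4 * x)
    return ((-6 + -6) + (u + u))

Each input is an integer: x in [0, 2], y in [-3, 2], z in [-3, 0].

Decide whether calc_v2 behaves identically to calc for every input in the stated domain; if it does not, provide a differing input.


Equivalent — the differences include constant usage differs; also local variable names differ; also arithmetic usage differs; also statement counts differ; also min/max/abs usage differs, yet no declared input distinguishes the two.
Tracing x=1, y=-3, z=-3: calc: u becomes 42; next t becomes 3; next (max((t * x), (z + y)) >= (-2 - y)) evaluates to true; next t becomes 4; next final value 72 | calc_v2: u becomes 42; next t becomes 3; next p becomes 3; next (max((t * x), ((z + y) * 1)) >= (-2 - y)) evaluates to true; next t becomes 4; next final value 72 — matching result 72.
Checked all 72 inputs in the declared domain: the outputs agree on every one.
verdict: equivalent


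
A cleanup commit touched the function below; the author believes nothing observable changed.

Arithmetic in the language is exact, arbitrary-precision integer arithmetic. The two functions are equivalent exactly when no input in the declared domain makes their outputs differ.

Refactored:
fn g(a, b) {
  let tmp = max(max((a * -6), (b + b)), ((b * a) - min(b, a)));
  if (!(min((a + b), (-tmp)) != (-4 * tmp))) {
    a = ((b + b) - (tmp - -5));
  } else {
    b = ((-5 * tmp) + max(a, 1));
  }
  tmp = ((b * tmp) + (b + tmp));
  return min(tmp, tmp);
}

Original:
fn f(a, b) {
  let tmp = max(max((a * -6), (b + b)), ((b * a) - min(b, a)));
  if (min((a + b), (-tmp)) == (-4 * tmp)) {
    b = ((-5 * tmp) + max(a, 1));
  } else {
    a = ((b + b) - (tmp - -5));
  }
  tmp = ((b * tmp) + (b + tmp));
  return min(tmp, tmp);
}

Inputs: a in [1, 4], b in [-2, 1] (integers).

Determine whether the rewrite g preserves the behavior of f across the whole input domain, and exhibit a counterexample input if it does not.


There is a counterexample at a=1, b=-2: -2 on one side, 1 on the other.
f: tmp=0, then (min((a + b), (-tmp)) == (-4 * tmp)) is false, then a=-9, then tmp=-2, then returns -2
g: tmp=0, then (!(min((a + b), (-tmp)) != (-4 * tmp))) is false, then b=1, then tmp=1, then returns 1
verdict: not equivalent; witness: a=1, b=-2


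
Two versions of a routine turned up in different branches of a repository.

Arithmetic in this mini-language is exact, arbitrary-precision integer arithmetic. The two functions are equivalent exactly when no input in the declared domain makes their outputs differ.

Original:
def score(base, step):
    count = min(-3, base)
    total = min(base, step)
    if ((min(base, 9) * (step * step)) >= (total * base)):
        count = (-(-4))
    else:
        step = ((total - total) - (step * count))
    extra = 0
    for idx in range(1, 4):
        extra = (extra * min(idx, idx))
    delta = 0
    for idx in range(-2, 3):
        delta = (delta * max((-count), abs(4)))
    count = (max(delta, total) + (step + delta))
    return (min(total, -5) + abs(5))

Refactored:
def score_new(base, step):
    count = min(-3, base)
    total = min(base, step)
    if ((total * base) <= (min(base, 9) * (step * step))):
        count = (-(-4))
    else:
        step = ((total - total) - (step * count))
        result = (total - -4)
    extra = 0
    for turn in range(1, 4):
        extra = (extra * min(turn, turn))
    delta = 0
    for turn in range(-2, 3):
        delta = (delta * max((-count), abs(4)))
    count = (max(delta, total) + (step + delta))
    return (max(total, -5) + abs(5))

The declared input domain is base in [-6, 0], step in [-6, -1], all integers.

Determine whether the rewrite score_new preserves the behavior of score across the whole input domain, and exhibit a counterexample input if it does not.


Take base=-6, step=-6.
score: count = -6; total = -6; ((min(base, 9) * (step * step)) >= (total * base)) -> false; step = -36; extra = 0; [idx=1]; extra = 0; [idx=2]; extra = 0; [idx=3]; extra = 0; delta = 0; [idx=-2]; delta = 0; [idx=-1]; delta = 0; [idx=0]; delta = 0; [idx=1]; delta = 0; [idx=2]; delta = 0; count = -36; return -1
score_new: count = -6; total = -6; ((total * base) <= (min(base, 9) * (step * step))) -> false; step = -36; result = -2; extra = 0; [turn=1]; extra = 0; [turn=2]; extra = 0; [turn=3]; extra = 0; delta = 0; [turn=-2]; delta = 0; [turn=-1]; delta = 0; [turn=0]; delta = 0; [turn=1]; delta = 0; [turn=2]; delta = 0; count = -36; return 0
-1 != 0, so the rewrite changes behavior.
verdict: not equivalent; witness: base=-6, step=-6


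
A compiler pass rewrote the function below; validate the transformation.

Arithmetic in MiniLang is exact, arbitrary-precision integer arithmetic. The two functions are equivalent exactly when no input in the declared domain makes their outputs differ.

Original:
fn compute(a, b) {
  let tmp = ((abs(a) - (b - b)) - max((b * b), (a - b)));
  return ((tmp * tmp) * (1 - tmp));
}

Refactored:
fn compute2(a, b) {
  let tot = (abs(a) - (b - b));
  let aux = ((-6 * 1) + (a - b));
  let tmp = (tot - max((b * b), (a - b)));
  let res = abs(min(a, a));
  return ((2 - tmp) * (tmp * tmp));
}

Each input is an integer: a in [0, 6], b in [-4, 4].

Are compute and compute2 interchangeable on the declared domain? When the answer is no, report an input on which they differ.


a=0, b=-4 yields 4352 from compute but 4608 from compute2.
verdict: not equivalent; witness: a=0, b=-4


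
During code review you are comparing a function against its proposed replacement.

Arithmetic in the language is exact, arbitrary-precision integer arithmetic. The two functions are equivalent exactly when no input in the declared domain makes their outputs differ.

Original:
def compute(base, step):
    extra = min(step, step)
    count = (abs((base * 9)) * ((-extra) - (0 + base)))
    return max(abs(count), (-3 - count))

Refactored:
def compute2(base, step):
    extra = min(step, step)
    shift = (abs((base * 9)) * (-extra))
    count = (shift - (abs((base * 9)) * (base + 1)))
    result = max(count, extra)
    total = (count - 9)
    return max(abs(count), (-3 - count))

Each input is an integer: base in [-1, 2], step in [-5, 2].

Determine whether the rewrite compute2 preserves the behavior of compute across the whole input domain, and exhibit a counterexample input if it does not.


Not equivalent: base=-1, step=-5 separates them (54 vs 45).
compute: extra = -5; count = 54; return 54
compute2: extra = -5; shift = 45; count = 45; result = 45; total = 36; return 45
verdict: not equivalent; witness: base=-1, step=-5


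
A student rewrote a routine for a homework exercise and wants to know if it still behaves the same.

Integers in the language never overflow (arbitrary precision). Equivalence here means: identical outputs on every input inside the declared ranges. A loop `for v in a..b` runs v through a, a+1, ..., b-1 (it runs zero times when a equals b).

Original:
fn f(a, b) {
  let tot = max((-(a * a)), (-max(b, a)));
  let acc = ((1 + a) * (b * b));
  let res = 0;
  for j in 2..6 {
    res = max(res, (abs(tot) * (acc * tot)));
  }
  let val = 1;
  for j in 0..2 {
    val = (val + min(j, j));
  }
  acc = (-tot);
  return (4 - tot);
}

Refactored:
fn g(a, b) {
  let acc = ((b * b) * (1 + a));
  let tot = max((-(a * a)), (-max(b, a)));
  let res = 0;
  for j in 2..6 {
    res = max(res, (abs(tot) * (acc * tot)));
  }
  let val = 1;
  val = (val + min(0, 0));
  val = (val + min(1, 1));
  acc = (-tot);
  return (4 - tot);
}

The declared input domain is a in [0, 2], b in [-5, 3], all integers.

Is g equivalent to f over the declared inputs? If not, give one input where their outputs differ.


Changes here: arithmetic usage differs, plus loop structure differs, plus min/max/abs usage differs, plus constant usage differs; the full 27-point sweep finds no disagreement.
verdict: equivalent


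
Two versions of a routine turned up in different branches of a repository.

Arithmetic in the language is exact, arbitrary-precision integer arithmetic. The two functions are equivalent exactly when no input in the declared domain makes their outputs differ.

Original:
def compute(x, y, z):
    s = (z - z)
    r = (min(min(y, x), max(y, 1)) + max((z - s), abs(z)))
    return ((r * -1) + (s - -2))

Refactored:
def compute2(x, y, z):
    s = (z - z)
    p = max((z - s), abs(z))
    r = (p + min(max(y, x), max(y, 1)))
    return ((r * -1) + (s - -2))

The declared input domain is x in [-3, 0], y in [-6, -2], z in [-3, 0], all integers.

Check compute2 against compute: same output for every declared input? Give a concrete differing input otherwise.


Try x=-3, y=-6, z=-3.
compute: s becomes 0; next r becomes -3; next final value 5
compute2: s becomes 0; next p becomes 3; next r becomes 0; next final value 2
5 and 2 differ, so these are not the same function on this domain.
verdict: not equivalent; witness: x=-3, y=-6, z=-3


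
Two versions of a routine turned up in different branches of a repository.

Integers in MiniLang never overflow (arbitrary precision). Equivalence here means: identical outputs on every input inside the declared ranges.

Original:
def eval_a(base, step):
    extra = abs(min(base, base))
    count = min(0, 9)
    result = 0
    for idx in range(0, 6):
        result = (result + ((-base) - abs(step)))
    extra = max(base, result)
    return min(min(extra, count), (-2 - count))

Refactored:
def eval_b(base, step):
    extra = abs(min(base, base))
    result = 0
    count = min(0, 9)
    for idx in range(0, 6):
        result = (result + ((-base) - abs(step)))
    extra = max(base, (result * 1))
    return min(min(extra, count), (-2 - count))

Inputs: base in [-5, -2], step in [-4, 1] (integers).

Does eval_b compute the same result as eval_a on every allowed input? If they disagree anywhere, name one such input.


Differences: constant usage differs; arithmetic usage differs — yet all 24 inputs agree.
verdict: equivalent


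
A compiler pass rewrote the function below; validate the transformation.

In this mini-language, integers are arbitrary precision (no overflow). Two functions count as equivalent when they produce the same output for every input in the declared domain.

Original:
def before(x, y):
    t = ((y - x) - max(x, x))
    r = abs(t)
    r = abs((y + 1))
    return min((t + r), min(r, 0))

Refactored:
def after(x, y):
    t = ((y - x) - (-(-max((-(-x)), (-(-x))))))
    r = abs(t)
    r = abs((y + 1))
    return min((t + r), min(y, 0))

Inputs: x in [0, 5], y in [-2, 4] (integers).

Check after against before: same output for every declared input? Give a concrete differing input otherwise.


At x=0, y=-2: before gives -1, after gives -2.
verdict: not equivalent; witness: x=0, y=-2


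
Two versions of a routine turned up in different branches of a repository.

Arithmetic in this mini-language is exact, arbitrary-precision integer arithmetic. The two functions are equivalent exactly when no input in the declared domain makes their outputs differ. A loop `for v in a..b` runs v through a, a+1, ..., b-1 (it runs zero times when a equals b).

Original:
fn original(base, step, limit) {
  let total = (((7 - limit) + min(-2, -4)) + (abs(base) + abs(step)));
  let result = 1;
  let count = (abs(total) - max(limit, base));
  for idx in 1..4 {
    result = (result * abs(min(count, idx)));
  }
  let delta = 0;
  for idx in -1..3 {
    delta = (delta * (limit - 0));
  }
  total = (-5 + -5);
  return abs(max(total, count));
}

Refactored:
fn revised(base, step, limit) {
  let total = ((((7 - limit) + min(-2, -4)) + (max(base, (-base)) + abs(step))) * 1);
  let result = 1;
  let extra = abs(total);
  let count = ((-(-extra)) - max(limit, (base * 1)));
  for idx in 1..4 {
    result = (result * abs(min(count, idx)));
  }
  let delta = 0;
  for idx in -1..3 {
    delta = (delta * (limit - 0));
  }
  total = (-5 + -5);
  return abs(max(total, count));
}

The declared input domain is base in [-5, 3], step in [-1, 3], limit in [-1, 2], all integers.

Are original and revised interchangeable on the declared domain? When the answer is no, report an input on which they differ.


Differences: statement counts differ; constant usage differs; arithmetic usage differs; local variable names differ; min/max/abs usage differs — yet all 180 inputs agree.
verdict: equivalent


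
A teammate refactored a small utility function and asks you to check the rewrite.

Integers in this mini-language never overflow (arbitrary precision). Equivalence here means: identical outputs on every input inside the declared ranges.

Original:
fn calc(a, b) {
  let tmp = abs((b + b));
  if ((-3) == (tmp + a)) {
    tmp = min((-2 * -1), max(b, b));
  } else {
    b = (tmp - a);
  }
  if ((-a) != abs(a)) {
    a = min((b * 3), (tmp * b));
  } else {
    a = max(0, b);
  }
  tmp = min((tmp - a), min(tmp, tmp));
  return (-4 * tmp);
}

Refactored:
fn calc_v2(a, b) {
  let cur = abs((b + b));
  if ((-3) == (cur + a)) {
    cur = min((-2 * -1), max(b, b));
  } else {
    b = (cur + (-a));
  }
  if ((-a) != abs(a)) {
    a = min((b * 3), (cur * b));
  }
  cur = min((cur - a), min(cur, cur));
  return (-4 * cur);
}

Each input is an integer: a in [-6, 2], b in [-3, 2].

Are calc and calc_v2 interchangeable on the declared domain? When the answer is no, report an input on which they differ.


a=-6, b=-3 yields 24 from calc but -24 from calc_v2.
verdict: not equivalent; witness: a=-6, b=-3


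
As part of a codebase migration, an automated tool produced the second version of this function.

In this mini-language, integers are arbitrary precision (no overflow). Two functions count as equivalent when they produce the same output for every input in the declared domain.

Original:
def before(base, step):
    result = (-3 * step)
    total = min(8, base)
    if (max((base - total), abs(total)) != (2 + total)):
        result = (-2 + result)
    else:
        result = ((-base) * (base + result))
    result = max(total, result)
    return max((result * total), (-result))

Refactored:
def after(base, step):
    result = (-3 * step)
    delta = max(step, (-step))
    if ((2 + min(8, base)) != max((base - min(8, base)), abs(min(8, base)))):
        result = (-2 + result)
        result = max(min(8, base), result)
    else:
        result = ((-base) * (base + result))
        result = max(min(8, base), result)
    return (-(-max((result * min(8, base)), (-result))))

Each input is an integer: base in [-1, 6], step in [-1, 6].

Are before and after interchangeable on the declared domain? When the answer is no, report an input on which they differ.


The two versions differ — the changes include statement counts differ, and constant usage differs, and min/max/abs usage differs, and local variable names differ.
Tracing base=1, step=3: before: result := -9 | total := 1 | (max((base - total), abs(total)) != (2 + total)): true | result := -11 | result := 1 | result 1 | after: result := -9 | delta := 3 | ((2 + min(8, base)) != max((base - min(8, base)), abs(min(8, base)))): true | result := -11 | result := 1 | result 1 — matching result 1.
Sweeping the whole domain (64 inputs) finds no disagreement.
verdict: equivalent


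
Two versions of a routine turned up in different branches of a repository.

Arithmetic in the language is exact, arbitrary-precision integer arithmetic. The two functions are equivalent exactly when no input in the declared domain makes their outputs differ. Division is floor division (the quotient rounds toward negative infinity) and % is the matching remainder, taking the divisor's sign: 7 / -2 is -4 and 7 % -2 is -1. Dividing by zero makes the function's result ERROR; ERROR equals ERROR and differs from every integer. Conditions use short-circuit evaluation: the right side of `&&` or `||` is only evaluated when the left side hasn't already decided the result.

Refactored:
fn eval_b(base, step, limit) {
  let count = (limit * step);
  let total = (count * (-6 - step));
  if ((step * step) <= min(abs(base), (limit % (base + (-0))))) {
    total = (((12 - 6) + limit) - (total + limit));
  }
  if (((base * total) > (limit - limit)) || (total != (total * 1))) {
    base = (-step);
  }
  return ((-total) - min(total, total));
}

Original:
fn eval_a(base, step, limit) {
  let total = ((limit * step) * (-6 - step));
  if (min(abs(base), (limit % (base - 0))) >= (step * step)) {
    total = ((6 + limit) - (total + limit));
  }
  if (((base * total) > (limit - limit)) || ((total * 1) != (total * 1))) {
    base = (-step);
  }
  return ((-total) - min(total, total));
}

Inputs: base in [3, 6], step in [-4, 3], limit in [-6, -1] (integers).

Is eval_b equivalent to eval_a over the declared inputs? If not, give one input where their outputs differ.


The two versions differ — the changes include constant usage differs, and local variable names differ, and comparison usage differs, and arithmetic usage differs, and statement counts differ.
One worked example (base=5, step=-4, limit=-4) — eval_a: total = -32; (min(abs(base), (limit % (base - 0))) >= (step * step)) -> false; (((base * total) > (limit - limit)) || ((total * 1) != (total * 1))) -> false; return 64; eval_b: count = 16; total = -32; ((step * step) <= min(abs(base), (limit % (base + (-0))))) -> false; (((base * total) > (limit - limit)) || (total != (total * 1))) -> false; return 64; agreement on 64.
Sweeping the whole domain (192 inputs) finds no disagreement.
verdict: equivalent


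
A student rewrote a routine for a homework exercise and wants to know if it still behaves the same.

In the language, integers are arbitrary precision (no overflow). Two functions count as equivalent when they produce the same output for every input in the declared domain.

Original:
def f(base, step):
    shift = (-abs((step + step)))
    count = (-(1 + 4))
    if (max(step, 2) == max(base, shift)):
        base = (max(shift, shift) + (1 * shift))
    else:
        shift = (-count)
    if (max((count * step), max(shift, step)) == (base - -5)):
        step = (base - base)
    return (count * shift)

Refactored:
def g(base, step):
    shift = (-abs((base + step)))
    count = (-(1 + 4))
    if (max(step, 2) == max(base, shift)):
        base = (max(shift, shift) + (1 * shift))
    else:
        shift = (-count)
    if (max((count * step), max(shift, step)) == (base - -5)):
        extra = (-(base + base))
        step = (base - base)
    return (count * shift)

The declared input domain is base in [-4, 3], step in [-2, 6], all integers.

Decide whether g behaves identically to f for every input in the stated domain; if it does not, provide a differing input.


Try base=2, step=-2.
f: shift = -4; count = -5; (max(step, 2) == max(base, shift)) -> true; base = -8; (max((count * step), max(shift, step)) == (base - -5)) -> false; return 20
g: shift = 0; count = -5; (max(step, 2) == max(base, shift)) -> true; base = 0; (max((count * step), max(shift, step)) == (base - -5)) -> false; return 0
20 vs 0 — the two versions disagree here.
verdict: not equivalent; witness: base=2, step=-2


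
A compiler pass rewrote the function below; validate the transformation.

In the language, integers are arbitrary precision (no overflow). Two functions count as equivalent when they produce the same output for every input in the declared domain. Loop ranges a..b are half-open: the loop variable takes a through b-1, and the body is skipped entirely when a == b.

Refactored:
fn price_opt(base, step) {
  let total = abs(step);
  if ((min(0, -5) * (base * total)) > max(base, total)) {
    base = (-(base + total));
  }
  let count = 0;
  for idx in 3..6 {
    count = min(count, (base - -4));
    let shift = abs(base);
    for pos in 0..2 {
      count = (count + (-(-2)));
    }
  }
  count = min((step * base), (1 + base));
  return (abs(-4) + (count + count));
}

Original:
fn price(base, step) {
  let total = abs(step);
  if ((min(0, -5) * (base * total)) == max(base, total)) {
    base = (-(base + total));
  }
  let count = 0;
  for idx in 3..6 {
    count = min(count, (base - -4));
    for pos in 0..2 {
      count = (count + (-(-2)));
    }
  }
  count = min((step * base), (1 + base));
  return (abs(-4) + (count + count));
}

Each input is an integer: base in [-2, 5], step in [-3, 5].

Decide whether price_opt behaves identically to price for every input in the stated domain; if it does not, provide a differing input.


base=-2, step=-3 yields 2 from price but 4 from price_opt.
verdict: not equivalent; witness: base=-2, step=-3


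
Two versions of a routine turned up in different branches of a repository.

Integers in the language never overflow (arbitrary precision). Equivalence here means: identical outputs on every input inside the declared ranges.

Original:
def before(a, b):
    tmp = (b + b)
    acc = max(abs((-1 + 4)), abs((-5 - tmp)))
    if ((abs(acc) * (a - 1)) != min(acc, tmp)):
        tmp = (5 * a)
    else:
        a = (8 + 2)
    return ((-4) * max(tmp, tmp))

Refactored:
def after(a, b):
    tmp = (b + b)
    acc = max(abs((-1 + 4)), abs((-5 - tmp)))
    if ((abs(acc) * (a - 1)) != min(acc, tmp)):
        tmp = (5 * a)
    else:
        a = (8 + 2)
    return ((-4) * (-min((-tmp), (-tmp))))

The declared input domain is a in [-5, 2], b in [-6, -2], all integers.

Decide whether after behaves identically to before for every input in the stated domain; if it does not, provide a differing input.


Differences: min/max/abs usage differs — yet all 40 inputs agree.
verdict: equivalent


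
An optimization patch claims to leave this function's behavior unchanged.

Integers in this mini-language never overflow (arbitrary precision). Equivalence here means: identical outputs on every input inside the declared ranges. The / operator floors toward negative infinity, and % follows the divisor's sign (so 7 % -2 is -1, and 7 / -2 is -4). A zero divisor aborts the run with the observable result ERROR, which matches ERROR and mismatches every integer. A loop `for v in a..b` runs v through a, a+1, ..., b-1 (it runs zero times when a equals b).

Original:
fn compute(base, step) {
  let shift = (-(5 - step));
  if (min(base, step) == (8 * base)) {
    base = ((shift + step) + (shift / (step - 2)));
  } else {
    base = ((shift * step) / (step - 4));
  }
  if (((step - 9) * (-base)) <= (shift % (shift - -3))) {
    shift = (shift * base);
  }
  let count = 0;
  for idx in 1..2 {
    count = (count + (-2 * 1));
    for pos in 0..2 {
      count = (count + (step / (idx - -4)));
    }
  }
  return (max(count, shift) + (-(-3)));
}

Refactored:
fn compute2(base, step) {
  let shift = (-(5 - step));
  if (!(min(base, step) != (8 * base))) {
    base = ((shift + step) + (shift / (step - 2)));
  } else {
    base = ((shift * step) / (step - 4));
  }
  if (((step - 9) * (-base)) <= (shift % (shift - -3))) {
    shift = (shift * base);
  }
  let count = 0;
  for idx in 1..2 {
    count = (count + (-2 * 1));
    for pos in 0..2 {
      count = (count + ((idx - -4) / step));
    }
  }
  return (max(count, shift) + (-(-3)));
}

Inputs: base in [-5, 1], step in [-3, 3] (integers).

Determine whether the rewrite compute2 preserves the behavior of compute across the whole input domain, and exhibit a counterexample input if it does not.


These are not equivalent — on base=-5, step=0 the outputs split (1 vs ERROR).
compute: shift = -5; (min(base, step) == (8 * base)) -> false; base = 0; (((step - 9) * (-base)) <= (shift % (shift - -3))) -> false; count = 0; [idx=1]; count = -2; [pos=0]; count = -2; [pos=1]; count = -2; return 1
compute2: shift = -5; (!(min(base, step) != (8 * base))) -> false; base = 0; (((step - 9) * (-base)) <= (shift % (shift - -3))) -> false; count = 0; [idx=1]; count = -2; [pos=0]; division by zero -> ERROR
verdict: not equivalent; witness: base=-5, step=0


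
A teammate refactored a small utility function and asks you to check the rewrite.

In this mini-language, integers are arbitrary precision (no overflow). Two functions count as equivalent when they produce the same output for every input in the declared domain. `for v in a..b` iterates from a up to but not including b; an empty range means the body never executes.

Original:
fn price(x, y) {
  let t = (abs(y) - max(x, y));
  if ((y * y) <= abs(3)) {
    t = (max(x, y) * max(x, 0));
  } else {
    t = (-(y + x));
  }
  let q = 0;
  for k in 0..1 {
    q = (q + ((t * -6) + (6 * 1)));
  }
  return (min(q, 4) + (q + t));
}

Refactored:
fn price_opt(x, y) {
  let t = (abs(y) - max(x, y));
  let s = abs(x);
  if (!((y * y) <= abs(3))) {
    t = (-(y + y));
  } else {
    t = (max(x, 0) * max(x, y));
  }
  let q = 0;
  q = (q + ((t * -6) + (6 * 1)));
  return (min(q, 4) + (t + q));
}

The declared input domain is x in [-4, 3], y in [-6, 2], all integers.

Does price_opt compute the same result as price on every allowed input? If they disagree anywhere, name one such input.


Evaluate both at x=-4, y=-6.
price: t becomes 10; next ((y * y) <= abs(3)) evaluates to false; next t becomes 10; next q becomes 0; next at k=0:; next q becomes -54; next final value -98
price_opt: t becomes 10; next s becomes 4; next (!((y * y) <= abs(3))) evaluates to true; next t becomes 12; next q becomes 0; next q becomes -66; next final value -120
-98 and -120 differ, so these are not the same function on this domain.
verdict: not equivalent; witness: x=-4, y=-6


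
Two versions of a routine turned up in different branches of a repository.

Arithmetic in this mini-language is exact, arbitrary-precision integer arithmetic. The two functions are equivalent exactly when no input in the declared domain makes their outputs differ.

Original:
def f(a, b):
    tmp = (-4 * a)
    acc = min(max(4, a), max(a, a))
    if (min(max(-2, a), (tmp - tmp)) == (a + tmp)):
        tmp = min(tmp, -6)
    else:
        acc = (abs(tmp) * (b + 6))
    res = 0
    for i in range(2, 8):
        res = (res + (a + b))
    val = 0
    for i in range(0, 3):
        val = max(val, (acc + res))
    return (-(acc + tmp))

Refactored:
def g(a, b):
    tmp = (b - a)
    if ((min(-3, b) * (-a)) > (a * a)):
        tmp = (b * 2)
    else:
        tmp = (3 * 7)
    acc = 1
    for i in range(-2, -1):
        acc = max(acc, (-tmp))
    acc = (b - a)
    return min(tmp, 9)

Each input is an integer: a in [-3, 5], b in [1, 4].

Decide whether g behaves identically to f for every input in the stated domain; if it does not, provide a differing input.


Input a=-3, b=1: -96 from f versus 9 from g.
verdict: not equivalent; witness: a=-3, b=1


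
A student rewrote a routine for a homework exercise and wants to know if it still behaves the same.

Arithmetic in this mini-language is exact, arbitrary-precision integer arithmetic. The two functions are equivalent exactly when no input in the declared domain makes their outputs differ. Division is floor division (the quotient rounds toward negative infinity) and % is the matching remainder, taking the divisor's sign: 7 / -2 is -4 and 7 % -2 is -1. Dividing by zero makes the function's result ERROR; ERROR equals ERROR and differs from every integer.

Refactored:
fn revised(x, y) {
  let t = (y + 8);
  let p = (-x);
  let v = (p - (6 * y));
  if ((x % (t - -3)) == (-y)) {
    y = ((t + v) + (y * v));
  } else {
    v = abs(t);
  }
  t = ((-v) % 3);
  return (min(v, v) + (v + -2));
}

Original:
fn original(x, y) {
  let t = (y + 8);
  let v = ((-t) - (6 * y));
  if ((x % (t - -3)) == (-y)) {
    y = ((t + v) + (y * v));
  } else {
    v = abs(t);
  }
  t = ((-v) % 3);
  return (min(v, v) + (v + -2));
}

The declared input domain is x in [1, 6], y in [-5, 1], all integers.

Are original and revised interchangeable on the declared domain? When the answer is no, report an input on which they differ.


Not equivalent: x=1, y=-1 separates them (-4 vs 8).
original: t = 7; v = -1; ((x % (t - -3)) == (-y)) -> true; y = 7; t = 1; return -4
revised: t = 7; p = -1; v = 5; ((x % (t - -3)) == (-y)) -> true; y = 7; t = 1; return 8
verdict: not equivalent; witness: x=1, y=-1


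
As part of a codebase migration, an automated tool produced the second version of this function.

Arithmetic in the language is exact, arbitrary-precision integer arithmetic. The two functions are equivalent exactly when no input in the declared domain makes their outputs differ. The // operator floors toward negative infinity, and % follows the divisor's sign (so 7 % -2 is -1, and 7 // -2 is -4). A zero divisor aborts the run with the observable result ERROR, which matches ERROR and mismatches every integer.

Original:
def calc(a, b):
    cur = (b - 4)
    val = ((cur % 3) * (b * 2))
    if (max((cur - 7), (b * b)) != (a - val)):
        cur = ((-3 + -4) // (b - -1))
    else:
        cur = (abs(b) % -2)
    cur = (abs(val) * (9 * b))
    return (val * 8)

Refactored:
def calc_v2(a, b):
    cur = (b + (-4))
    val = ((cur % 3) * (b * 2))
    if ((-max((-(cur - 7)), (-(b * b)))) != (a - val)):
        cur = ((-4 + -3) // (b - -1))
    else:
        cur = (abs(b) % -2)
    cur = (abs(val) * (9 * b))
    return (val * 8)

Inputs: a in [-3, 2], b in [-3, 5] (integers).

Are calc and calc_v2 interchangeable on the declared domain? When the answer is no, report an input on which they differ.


Evaluate both at a=-1, b=-1.
calc: cur := -5 | val := -2 | (max((cur - 7), (b * b)) != (a - val)): false | cur := -1 | cur := -18 | result -16
calc_v2: cur := -5 | val := -2 | ((-max((-(cur - 7)), (-(b * b)))) != (a - val)): true | divide-by-zero, output ERROR
-16 != ERROR, so the rewrite changes behavior.
verdict: not equivalent; witness: a=-1, b=-1


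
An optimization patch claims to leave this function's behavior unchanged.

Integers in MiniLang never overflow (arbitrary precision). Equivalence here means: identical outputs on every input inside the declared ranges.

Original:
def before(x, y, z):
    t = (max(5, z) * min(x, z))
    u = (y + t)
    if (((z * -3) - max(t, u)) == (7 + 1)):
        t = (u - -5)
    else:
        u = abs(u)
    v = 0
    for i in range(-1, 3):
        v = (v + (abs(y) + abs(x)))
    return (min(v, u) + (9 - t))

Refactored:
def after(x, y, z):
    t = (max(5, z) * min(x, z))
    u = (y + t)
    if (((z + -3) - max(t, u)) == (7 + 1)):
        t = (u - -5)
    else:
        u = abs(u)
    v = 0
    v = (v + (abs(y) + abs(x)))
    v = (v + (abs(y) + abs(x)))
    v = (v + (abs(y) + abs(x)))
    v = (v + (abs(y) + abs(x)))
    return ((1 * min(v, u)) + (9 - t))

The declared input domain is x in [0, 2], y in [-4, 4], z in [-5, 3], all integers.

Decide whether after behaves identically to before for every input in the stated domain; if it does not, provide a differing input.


Not equivalent: x=0, y=-4, z=-1 separates them (4 vs 23).
before: t becomes -5; next u becomes -9; next (((z * -3) - max(t, u)) == (7 + 1)) evaluates to true; next t becomes -4; next v becomes 0; next at i=-1:; next v becomes 4; next at i=0:; next v becomes 8; next at i=1:; next v becomes 12; next at i=2:; next v becomes 16; next final value 4
after: t becomes -5; next u becomes -9; next (((z + -3) - max(t, u)) == (7 + 1)) evaluates to false; next u becomes 9; next v becomes 0; next v becomes 4; next v becomes 8; next v becomes 12; next v becomes 16; next final value 23
verdict: not equivalent; witness: x=0, y=-4, z=-1
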